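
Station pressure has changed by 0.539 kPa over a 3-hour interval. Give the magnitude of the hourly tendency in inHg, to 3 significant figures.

0.0531 inHg per hour

0.539 kPa / 3 h × 0.2953 inHg/kPa = 0.0531 inHg/h.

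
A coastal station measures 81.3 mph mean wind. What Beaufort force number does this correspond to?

81.3 mph = 36.3 m/s, which is Beaufort 12 (hurricane force, ≥32.7 m/s).

Beaufort force 12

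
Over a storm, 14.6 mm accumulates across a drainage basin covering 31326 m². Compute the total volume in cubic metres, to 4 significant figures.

1 mm over 1 m² is 1 L, so volume = 14.6 × 31326 = 457359.6 L = 457.4 m³.

457.4 cubic metres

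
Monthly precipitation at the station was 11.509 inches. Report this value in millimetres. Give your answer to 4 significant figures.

1 in = 25.4 mm, so 11.509 × 25.4 = 292.3 mm.

292.3 mm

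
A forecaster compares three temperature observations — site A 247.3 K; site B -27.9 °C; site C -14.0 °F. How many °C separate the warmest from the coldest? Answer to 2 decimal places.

2.34 °C

site A: 247.3 K = -25.850 °C.
site C: -14.0 °F = -25.556 °C.
Spread: (-25.556) − (-27.900) = 2.344 °C.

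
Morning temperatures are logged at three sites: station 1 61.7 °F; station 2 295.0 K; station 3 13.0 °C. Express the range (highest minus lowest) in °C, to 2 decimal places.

8.85 °C

station 1: 61.7 °F = 16.500 °C.
station 2: 295.0 K = 21.850 °C.
Spread: 21.850 − 13.000 = 8.850 °C.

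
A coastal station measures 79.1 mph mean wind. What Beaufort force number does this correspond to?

79.1 mph = 35.4 m/s, which is Beaufort 12 (hurricane force, ≥32.7 m/s).

Beaufort force 12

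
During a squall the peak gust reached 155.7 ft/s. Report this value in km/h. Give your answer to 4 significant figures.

170.8 km/h

1 ft/s = 1.09728 km/h, so 155.7 × 1.09728 = 170.8 km/h.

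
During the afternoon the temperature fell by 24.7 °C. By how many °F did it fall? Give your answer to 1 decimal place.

For a temperature change the 32° offset cancels: Δ°F = 24.7 × 1.8 = 44.5 °F.

44.5 °F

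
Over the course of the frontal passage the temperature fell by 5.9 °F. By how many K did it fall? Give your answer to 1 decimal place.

3.3 K

For a temperature change the 32° offset cancels: ΔK = 5.9 × 0.5556 = 3.3 K.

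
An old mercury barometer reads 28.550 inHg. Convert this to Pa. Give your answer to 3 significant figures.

1 inHg = 3386.39 Pa, so 28.550 × 3386.39 = 96700 Pa.

96700 Pa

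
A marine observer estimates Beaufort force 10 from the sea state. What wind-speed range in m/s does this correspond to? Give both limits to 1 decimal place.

24.5 to 28.4 m/s

Beaufort 10 (storm) spans 24.5–28.4 m/s.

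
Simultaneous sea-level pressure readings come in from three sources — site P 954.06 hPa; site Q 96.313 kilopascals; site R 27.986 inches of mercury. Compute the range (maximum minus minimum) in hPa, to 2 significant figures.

15 hPa

site Q: 96.313 kPa = 963.13 hPa.
site R: 27.986 inHg = 947.71 hPa.
Spread: 963.13 − 947.71 = 15 hPa.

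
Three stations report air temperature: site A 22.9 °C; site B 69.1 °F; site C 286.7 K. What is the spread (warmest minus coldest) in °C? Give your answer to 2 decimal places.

9.35 °C

site B: 69.1 °F = 20.611 °C.
site C: 286.7 K = 13.550 °C.
Spread: 22.900 − 13.550 = 9.350 °C.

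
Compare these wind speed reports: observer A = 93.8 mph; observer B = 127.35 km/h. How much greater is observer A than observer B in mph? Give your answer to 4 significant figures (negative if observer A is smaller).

14.67 mph

observer B: 127.35 km/h = 79.1316 mph.
Difference: 93.8000 − 79.1316 = 14.67 mph.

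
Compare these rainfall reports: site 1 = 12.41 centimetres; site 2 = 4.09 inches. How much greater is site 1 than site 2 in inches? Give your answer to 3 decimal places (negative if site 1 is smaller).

0.796 in

site 1: 12.41 cm = 4.88583 in.
Difference: 4.88583 − 4.09000 = 0.796 in.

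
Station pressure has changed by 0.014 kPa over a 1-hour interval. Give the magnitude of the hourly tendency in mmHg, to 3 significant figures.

0.014 kPa / 1 h × 7.50062 mmHg/kPa = 0.105 mmHg/h.

0.105 mmHg per hour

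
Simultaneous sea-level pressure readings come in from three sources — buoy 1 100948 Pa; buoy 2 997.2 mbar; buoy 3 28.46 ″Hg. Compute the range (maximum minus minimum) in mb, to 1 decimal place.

buoy 1: 100948 Pa = 1009.480 mb.
buoy 3: 28.46 inHg = 963.766 mb.
Spread: 1009.480 − 963.766 = 45.7 mb.

45.7 mb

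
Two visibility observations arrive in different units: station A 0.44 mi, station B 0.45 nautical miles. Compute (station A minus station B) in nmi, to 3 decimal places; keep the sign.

-0.068 nmi

station A: 0.44 SM = 0.38235 nmi.
Difference: 0.38235 − 0.45000 = -0.068 nmi.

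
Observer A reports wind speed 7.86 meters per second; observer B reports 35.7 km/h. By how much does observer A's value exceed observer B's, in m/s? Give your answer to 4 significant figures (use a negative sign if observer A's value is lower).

observer B: 35.7 km/h = 9.91667 m/s.
Difference: 7.86000 − 9.91667 = -2.057 m/s.

-2.057 m/s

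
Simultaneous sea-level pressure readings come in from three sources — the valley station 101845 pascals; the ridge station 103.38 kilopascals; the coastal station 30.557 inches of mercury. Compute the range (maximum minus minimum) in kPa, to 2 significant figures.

1.6 kPa

the valley station: 101845 Pa = 101.845 kPa.
the coastal station: 30.557 inHg = 103.478 kPa.
Spread: 103.478 − 101.845 = 1.6 kPa.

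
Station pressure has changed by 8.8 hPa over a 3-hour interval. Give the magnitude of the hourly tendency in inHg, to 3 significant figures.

0.0866 inHg per hour

8.8 hPa / 3 h × 0.02953 inHg/hPa = 0.0866 inHg/h.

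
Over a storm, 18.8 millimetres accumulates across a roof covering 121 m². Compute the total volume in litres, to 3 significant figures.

2270 litres

1 mm over 1 m² is 1 L, so volume = 18.8 × 121 = 2274.8 L ≈ 2270 L.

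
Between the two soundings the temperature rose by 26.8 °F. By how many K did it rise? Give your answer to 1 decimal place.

14.9 K

Converting a difference, only the 9/5 scale factor applies: ΔK = 26.8 × 0.5556 = 14.9 K.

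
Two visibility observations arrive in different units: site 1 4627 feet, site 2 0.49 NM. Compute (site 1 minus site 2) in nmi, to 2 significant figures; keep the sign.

0.27 nmi

site 1: 4627 ft = 0.7615 nmi.
Difference: 0.7615 − 0.4900 = 0.27 nmi.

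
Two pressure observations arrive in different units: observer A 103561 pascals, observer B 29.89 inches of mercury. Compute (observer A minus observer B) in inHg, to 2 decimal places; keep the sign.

observer A: 103561 Pa = 30.5815 inHg.
Difference: 30.5815 − 29.8900 = 0.69 inHg.

0.69 inHg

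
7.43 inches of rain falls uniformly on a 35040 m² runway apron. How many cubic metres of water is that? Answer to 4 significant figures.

6613 cubic metres

Depth: 7.43 in × 25.4 = 188.722 mm.
1 mm over 1 m² is 1 L, so volume = 188.722 × 35040 = 6612818.9 L = 6613 m³.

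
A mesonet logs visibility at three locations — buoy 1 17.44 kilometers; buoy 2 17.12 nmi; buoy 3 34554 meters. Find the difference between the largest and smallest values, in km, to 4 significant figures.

17.11 km

buoy 2: 17.12 nmi = 31.7062 km.
buoy 3: 34554 m = 34.5540 km.
Spread: 34.5540 − 17.4400 = 17.11 km.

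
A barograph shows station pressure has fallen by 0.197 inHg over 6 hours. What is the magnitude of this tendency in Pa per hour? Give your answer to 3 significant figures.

111 Pa per hour

0.197 inHg / 6 h × 3386.39 Pa/inHg = 111 Pa/h.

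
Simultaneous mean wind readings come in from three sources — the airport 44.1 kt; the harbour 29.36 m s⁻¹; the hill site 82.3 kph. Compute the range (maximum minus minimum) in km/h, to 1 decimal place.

24.0 km/h

the airport: 44.1 kt = 81.673 km/h.
the harbour: 29.36 m/s = 105.696 km/h.
Spread: 105.696 − 81.673 = 24.0 km/h.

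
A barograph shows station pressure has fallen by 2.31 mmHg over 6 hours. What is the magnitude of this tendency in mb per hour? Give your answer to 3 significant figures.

2.31 mmHg / 6 h × 1.33322 mb/mmHg = 0.513 mb/h.

0.513 mb per hour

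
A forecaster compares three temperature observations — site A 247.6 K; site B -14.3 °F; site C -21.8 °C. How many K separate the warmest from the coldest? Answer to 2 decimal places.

3.92 K

site A: 247.6 K = -25.550 °C.
site B: -14.3 °F = -25.722 °C.
Spread: (-21.800) − (-25.722) = 3.922 °C.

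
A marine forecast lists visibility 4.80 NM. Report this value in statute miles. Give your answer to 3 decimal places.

5.524 SM

1 nmi = 1.15078 SM, so 4.80 × 1.15078 = 5.524 SM.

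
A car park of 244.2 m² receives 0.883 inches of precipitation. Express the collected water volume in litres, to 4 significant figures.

5477 litres

Depth: 0.883 in × 25.4 = 22.4282 mm.
1 mm over 1 m² is 1 L, so volume = 22.4282 × 244.2 = 5476.9664 L ≈ 5477 L.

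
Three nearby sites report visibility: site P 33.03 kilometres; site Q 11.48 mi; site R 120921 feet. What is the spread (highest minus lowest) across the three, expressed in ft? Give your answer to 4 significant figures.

site P: 33.03 km = 108366.14 ft.
site Q: 11.48 SM = 60614.40 ft.
Spread: 120921.00 − 60614.40 = 60310 ft.

60310 ft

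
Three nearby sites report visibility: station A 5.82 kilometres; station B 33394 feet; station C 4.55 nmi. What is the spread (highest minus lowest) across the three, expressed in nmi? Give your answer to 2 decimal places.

2.35 nmi

station A: 5.82 km = 3.1425 nmi.
station B: 33394 ft = 5.4959 nmi.
Spread: 5.4959 − 3.1425 = 2.35 nmi.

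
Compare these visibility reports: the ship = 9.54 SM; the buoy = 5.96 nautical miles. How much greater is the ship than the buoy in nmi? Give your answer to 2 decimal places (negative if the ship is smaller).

the ship: 9.54 SM = 8.2900 nmi.
Difference: 8.2900 − 5.9600 = 2.33 nmi.

2.33 nmi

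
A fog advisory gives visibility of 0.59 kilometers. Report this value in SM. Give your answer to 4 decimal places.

0.3666 SM

1 km = 0.621371 SM, so 0.59 × 0.621371 = 0.3666 SM.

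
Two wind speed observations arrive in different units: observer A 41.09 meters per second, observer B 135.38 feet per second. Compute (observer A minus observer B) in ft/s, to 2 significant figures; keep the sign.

-0.57 ft/s

observer A: 41.09 m/s = 134.8097 ft/s.
Difference: 134.8097 − 135.3800 = -0.57 ft/s.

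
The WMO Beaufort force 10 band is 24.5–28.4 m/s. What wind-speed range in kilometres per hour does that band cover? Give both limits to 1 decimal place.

24.5–28.4 m/s × 3.6 = 88.2–102.2 km/h.

88.2 to 102.2 km/h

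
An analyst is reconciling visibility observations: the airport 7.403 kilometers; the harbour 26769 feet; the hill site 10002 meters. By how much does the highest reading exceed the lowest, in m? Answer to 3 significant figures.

the airport: 7.403 km = 7403.00 m.
the harbour: 26769 ft = 8159.19 m.
Spread: 10002.00 − 7403.00 = 2600 m.

2600 m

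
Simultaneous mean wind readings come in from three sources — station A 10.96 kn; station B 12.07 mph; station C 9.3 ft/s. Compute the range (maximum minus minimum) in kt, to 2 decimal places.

station B: 12.07 mph = 10.4885 kt.
station C: 9.3 ft/s = 5.5101 kt.
Spread: 10.9600 − 5.5101 = 5.45 kt.

5.45 kt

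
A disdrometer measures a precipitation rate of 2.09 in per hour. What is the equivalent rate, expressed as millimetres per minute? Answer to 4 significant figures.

0.8848 mm/minute

2.09 in/hour × 25.4 mm/in × 0.0166667 hour/minute = 0.8848 mm/minute.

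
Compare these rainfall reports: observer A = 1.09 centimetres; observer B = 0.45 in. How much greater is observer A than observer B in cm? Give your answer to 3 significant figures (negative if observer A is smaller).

observer B: 0.45 in = 1.143000 cm.
Difference: 1.090000 − 1.143000 = -0.0530 cm.

-0.0530 cm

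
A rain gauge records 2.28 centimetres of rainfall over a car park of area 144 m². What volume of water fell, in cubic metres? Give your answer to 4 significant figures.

Depth: 2.28 cm × 10 = 22.8 mm.
1 mm over 1 m² is 1 L, so volume = 22.8 × 144 = 3283.2 L = 3.283 m³.

3.283 cubic metres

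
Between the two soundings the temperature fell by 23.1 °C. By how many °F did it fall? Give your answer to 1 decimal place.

41.6 °F

For a temperature change the 32° offset cancels: Δ°F = 23.1 × 1.8 = 41.6 °F.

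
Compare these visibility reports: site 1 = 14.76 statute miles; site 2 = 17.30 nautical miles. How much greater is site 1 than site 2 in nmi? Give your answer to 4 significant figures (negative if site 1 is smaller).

site 1: 14.76 SM = 12.82609 nmi.
Difference: 12.82609 − 17.30000 = -4.474 nmi.

-4.474 nmi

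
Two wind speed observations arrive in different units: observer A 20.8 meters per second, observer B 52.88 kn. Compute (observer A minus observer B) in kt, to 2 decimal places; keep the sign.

observer A: 20.8 m/s = 40.4320 kt.
Difference: 40.4320 − 52.8800 = -12.45 kt.

-12.45 kt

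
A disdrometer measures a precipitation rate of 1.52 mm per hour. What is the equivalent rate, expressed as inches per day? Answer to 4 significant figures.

1.52 mm/hour × 0.0393701 in/mm × 24 hour/day = 1.436 in/day.

1.436 in/day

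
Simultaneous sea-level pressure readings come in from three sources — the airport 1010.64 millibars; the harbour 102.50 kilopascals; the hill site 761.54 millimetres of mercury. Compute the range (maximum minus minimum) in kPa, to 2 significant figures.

the airport: 1010.64 mb = 101.064 kPa.
the hill site: 761.54 mmHg = 101.530 kPa.
Spread: 102.500 − 101.064 = 1.4 kPa.

1.4 kPa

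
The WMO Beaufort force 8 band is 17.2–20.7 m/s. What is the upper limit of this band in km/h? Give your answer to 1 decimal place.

17.2–20.7 m/s × 3.6 = 61.9–74.5 km/h.

74.5 km/h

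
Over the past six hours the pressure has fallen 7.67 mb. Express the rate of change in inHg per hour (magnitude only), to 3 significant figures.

7.67 mb / 6 h × 0.02953 inHg/mb = 0.0377 inHg/h.

0.0377 inHg per hour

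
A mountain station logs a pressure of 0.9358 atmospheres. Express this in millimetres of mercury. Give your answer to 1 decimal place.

1 atm = 760 mmHg, so 0.9358 × 760 = 711.2 mmHg.

711.2 mmHg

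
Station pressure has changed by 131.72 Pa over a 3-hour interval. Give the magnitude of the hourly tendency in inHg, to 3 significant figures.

131.72 Pa / 3 h × 0.0002953 inHg/Pa = 0.0130 inHg/h.

0.0130 inHg per hour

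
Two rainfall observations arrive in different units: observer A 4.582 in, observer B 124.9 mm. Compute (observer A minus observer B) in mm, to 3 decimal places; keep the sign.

-8.517 mm

observer A: 4.582 in = 116.38280 mm.
Difference: 116.38280 − 124.90000 = -8.517 mm.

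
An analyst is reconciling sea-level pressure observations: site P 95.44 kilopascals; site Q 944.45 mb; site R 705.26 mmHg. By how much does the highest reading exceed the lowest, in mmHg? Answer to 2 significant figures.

site P: 95.44 kPa = 715.86 mmHg.
site Q: 944.45 mb = 708.40 mmHg.
Spread: 715.86 − 705.26 = 11 mmHg.

11 mmHg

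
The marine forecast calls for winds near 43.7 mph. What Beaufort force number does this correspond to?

Beaufort force 8

43.7 mph = 19.5 m/s, which is Beaufort 8 (gale, 17.2–20.7 m/s).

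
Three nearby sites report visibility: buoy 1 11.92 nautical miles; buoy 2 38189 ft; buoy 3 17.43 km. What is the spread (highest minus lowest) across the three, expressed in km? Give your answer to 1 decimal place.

10.4 km

buoy 1: 11.92 nmi = 22.076 km.
buoy 2: 38189 ft = 11.640 km.
Spread: 22.076 − 11.640 = 10.4 km.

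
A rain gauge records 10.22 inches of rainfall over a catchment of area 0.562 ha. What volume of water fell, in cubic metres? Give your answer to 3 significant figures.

Depth: 10.22 in × 25.4 = 259.588 mm.
Area: 0.562 ha = 5620 m².
1 mm over 1 m² is 1 L, so volume = 259.588 × 5620 = 1458884.6 L = 1460 m³.

1460 cubic metres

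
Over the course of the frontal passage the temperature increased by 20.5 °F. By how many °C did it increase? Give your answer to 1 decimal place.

Converting a difference, only the 9/5 scale factor applies: Δ°C = 20.5 × 0.5556 = 11.4 °C.

11.4 °C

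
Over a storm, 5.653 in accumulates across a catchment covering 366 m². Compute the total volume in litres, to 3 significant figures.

52600 litres

Depth: 5.653 in × 25.4 = 143.5862 mm.
1 mm over 1 m² is 1 L, so volume = 143.5862 × 366 = 52552.549 L ≈ 52600 L.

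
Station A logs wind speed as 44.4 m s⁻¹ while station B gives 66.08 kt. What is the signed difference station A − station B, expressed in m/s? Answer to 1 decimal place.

station B: 66.08 kt = 33.994 m/s.
Difference: 44.400 − 33.994 = 10.4 m/s.

10.4 m/s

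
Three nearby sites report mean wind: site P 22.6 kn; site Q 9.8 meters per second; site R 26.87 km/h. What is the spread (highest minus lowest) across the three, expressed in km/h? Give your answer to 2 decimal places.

14.99 km/h

site P: 22.6 kt = 41.8552 km/h.
site Q: 9.8 m/s = 35.2800 km/h.
Spread: 41.8552 − 26.8700 = 14.99 km/h.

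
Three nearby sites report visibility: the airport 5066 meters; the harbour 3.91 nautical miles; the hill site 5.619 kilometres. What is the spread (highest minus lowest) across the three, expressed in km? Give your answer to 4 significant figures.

2.175 km

the airport: 5066 m = 5.06600 km.
the harbour: 3.91 nmi = 7.24132 km.
Spread: 7.24132 − 5.06600 = 2.175 km.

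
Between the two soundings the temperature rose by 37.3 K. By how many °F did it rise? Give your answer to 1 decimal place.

67.1 °F

Converting a difference, only the 9/5 scale factor applies: Δ°F = 37.3 × 1.8 = 67.1 °F.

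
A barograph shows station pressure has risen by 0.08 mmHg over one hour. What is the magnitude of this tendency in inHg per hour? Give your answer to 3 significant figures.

0.00315 inHg per hour

0.08 mmHg / 1 h × 0.0393701 inHg/mmHg = 0.00315 inHg/h.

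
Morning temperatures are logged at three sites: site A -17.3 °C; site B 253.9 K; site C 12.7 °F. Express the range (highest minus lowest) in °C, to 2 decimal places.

8.53 °C

site B: 253.9 K = -19.250 °C.
site C: 12.7 °F = -10.722 °C.
Spread: (-10.722) − (-19.250) = 8.528 °C.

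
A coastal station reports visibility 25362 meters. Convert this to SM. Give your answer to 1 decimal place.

15.8 SM

1 m = 0.000621371 SM, so 25362 × 0.000621371 = 15.8 SM.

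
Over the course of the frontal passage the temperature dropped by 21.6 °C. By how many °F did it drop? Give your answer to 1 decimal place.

38.9 °F

For a temperature change the 32° offset cancels: Δ°F = 21.6 × 1.8 = 38.9 °F.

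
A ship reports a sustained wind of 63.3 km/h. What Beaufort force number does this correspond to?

63.3 km/h = 17.6 m/s, which is Beaufort 8 (gale, 17.2–20.7 m/s).

Beaufort force 8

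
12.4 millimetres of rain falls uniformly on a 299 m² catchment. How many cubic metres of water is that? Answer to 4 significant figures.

1 mm over 1 m² is 1 L, so volume = 12.4 × 299 = 3707.6 L = 3.708 m³.

3.708 cubic metres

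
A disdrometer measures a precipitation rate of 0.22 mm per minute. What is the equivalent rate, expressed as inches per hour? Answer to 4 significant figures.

0.5197 in/hour

0.22 mm/minute × 0.0393701 in/mm × 60 minute/hour = 0.5197 in/hour.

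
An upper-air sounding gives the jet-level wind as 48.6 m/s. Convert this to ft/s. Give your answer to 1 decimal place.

1 m/s = 3.28084 ft/s, so 48.6 × 3.28084 = 159.4 ft/s.

159.4 ft/s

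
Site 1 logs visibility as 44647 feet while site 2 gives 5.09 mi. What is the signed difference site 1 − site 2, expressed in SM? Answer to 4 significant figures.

site 1: 44647 ft = 8.45587 SM.
Difference: 8.45587 − 5.09000 = 3.366 SM.

3.366 SM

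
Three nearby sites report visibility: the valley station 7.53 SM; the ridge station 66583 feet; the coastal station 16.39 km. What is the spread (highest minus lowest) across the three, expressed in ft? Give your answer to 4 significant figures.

the valley station: 7.53 SM = 39758.40 ft.
the coastal station: 16.39 km = 53772.97 ft.
Spread: 66583.00 − 39758.40 = 26820 ft.

26820 ft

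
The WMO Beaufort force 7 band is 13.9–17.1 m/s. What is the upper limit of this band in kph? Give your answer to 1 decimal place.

13.9–17.1 m/s × 3.6 = 50.0–61.6 km/h.

61.6 km/h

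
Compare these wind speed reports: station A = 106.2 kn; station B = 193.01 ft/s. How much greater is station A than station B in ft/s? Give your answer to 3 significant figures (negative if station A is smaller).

-13.8 ft/s

station A: 106.2 kt = 179.245 ft/s.
Difference: 179.245 − 193.010 = -13.8 ft/s.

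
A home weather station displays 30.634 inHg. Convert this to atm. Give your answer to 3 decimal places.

1.024 atm

1 inHg = 0.0334211 atm, so 30.634 × 0.0334211 = 1.024 atm.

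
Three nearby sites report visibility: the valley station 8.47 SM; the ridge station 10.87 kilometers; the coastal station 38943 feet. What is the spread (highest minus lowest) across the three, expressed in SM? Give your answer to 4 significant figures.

the ridge station: 10.87 km = 6.75430 SM.
the coastal station: 38943 ft = 7.37557 SM.
Spread: 8.47000 − 6.75430 = 1.716 SM.

1.716 SM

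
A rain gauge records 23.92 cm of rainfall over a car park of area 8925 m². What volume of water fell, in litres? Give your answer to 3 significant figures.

2130000 litres

Depth: 23.92 cm × 10 = 239.2 mm.
1 mm over 1 m² is 1 L, so volume = 239.2 × 8925 = 2134860 L ≈ 2130000 L.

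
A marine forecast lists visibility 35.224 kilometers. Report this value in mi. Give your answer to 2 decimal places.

21.89 SM

1 km = 0.621371 SM, so 35.224 × 0.621371 = 21.89 SM.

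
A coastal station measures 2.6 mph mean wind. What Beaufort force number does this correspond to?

Beaufort force 1

2.6 mph = 1.2 m/s, which is Beaufort 1 (light air, 0.3–1.5 m/s).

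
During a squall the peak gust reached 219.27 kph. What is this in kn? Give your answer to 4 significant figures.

118.4 kt

1 km/h = 0.539957 kt, so 219.27 × 0.539957 = 118.4 kt.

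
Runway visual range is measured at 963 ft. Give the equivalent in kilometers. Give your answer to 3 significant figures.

1 ft = 0.0003048 km, so 963 × 0.0003048 = 0.294 km.

0.294 km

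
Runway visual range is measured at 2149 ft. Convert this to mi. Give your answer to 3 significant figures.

0.407 SM

1 ft = 0.000189394 SM, so 2149 × 0.000189394 = 0.407 SM.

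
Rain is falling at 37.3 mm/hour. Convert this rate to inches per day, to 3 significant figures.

37.3 mm/hour × 0.0393701 in/mm × 24 hour/day = 35.2 in/day.

35.2 in/day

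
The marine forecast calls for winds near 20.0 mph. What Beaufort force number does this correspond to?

Beaufort force 5

20.0 mph = 8.9 m/s, which is Beaufort 5 (fresh breeze, 8.0–10.7 m/s).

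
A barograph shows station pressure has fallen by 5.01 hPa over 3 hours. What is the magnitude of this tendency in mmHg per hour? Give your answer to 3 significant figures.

5.01 hPa / 3 h × 0.750062 mmHg/hPa = 1.25 mmHg/h.

1.25 mmHg per hour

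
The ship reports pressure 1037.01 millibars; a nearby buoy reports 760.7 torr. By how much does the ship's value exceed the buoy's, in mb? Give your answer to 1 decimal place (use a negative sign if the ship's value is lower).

the buoy: 760.7 mmHg = 1014.183 mb.
Difference: 1037.010 − 1014.183 = 22.8 mb.

22.8 mb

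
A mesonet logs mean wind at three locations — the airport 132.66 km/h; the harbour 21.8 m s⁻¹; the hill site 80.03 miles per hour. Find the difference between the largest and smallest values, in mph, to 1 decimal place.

the airport: 132.66 km/h = 82.431 mph.
the harbour: 21.8 m/s = 48.765 mph.
Spread: 82.431 − 48.765 = 33.7 mph.

33.7 mph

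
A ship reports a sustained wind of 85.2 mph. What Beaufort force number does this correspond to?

85.2 mph = 38.1 m/s, which is Beaufort 12 (hurricane force, ≥32.7 m/s).

Beaufort force 12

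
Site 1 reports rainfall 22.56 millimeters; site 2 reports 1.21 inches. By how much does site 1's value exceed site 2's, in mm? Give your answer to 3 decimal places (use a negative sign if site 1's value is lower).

site 2: 1.21 in = 30.73400 mm.
Difference: 22.56000 − 30.73400 = -8.174 mm.

-8.174 mm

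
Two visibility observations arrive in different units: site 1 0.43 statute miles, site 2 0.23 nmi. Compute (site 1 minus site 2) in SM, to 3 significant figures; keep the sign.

site 2: 0.23 nmi = 0.26468 SM.
Difference: 0.43000 − 0.26468 = 0.165 SM.

0.165 SM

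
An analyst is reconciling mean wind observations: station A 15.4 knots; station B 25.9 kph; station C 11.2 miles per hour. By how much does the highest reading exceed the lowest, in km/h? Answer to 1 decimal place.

station A: 15.4 kt = 28.521 km/h.
station C: 11.2 mph = 18.025 km/h.
Spread: 28.521 − 18.025 = 10.5 km/h.

10.5 km/h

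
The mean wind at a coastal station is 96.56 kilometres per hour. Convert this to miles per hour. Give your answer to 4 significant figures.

60.00 mph

1 km/h = 0.621371 mph, so 96.56 × 0.621371 = 60.00 mph.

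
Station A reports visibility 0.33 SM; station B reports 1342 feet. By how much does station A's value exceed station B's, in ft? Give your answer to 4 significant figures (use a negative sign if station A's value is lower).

station A: 0.33 SM = 1742.400 ft.
Difference: 1742.400 − 1342.000 = 400.4 ft.

400.4 ft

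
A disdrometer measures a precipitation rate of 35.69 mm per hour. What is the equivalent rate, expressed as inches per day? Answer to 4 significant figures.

35.69 mm/hour × 0.0393701 in/mm × 24 hour/day = 33.72 in/day.

33.72 in/day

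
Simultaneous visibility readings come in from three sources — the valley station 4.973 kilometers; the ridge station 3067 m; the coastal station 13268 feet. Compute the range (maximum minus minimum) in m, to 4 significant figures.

1906 m

the valley station: 4.973 km = 4973.00 m.
the coastal station: 13268 ft = 4044.09 m.
Spread: 4973.00 − 3067.00 = 1906 m.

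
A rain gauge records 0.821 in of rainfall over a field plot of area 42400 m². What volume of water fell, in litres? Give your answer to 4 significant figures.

884200 litres

Depth: 0.821 in × 25.4 = 20.8534 mm.
1 mm over 1 m² is 1 L, so volume = 20.8534 × 42400 = 884184.16 L ≈ 884200 L.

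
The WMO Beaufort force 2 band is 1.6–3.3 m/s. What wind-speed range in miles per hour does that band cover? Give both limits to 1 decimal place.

1.6–3.3 m/s × 2.237 = 3.6–7.4 mph.

3.6 to 7.4 mph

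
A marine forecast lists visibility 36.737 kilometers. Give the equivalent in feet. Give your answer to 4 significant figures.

120500 ft

1 km = 3280.84 ft, so 36.737 × 3280.84 = 120500 ft.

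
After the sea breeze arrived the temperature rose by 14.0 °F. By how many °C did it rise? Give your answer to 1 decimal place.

Converting a difference, only the 9/5 scale factor applies: Δ°C = 14.0 × 0.5556 = 7.8 °C.

7.8 °C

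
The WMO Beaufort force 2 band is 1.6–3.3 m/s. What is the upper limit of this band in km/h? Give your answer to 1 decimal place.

1.6–3.3 m/s × 3.6 = 5.8–11.9 km/h.

11.9 km/h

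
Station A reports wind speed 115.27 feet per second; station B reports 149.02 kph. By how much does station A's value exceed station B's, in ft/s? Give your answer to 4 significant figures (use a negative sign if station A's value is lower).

station B: 149.02 km/h = 135.8085 ft/s.
Difference: 115.2700 − 135.8085 = -20.54 ft/s.

-20.54 ft/s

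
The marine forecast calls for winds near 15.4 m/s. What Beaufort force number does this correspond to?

Beaufort force 7

15.4 m/s lies in the Beaufort 7 band (near gale, 13.9–17.1 m/s).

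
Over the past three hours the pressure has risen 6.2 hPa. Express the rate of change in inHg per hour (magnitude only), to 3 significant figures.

0.0610 inHg per hour

6.2 hPa / 3 h × 0.02953 inHg/hPa = 0.0610 inHg/h.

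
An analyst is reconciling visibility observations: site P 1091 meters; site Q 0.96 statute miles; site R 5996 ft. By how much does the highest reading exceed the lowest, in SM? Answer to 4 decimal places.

0.4577 SM

site P: 1091 m = 0.677916 SM.
site R: 5996 ft = 1.135606 SM.
Spread: 1.135606 − 0.677916 = 0.4577 SM.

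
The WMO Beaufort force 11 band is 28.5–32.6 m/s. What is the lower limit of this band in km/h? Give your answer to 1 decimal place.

102.6 km/h

28.5–32.6 m/s × 3.6 = 102.6–117.4 km/h.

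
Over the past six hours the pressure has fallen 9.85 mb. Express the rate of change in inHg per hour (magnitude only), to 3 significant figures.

9.85 mb / 6 h × 0.02953 inHg/mb = 0.0485 inHg/h.

0.0485 inHg per hour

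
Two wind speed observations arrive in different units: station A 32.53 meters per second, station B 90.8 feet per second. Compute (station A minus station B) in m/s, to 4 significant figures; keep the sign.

4.854 m/s

station B: 90.8 ft/s = 27.67584 m/s.
Difference: 32.53000 − 27.67584 = 4.854 m/s.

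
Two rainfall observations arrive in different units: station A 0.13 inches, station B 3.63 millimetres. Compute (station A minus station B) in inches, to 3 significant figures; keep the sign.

station B: 3.63 mm = 0.142913 in.
Difference: 0.130000 − 0.142913 = -0.0129 in.

-0.0129 in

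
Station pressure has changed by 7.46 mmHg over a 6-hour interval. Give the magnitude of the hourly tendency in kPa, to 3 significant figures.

7.46 mmHg / 6 h × 0.133322 kPa/mmHg = 0.166 kPa/h.

0.166 kPa per hour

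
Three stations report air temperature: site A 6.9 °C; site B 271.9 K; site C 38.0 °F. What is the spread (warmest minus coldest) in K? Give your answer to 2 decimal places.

8.15 K

site B: 271.9 K = -1.250 °C.
site C: 38.0 °F = 3.333 °C.
Spread: 6.900 − (-1.250) = 8.150 °C.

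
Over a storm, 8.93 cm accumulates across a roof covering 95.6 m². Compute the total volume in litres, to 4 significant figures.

8537 litres

Depth: 8.93 cm × 10 = 89.3 mm.
1 mm over 1 m² is 1 L, so volume = 89.3 × 95.6 = 8537.08 L ≈ 8537 L.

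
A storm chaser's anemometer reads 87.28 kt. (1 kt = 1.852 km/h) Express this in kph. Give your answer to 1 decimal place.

161.6 km/h

1 kt = 1.852 km/h, so 87.28 × 1.852 = 161.6 km/h.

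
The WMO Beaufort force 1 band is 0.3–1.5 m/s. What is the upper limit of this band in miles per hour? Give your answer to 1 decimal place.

0.3–1.5 m/s × 2.237 = 0.7–3.4 mph.

3.4 mph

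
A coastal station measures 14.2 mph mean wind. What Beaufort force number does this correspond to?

14.2 mph = 6.3 m/s, which is Beaufort 4 (moderate breeze, 5.5–7.9 m/s).

Beaufort force 4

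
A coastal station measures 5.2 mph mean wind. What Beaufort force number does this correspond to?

5.2 mph = 2.3 m/s, which is Beaufort 2 (light breeze, 1.6–3.3 m/s).

Beaufort force 2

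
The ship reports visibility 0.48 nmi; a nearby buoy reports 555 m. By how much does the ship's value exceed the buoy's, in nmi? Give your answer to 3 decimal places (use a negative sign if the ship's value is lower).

0.180 nmi

the buoy: 555 m = 0.29968 nmi.
Difference: 0.48000 − 0.29968 = 0.180 nmi.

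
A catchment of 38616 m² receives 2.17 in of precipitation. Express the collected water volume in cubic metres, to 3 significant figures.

2130 cubic metres

Depth: 2.17 in × 25.4 = 55.118 mm.
1 mm over 1 m² is 1 L, so volume = 55.118 × 38616 = 2128436.7 L = 2130 m³.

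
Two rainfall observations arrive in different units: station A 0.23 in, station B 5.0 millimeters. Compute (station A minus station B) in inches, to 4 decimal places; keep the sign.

station B: 5.0 mm = 0.1968504 in.
Difference: 0.2300000 − 0.1968504 = 0.0331 in.

0.0331 in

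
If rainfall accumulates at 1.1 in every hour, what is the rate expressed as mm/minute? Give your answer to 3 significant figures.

0.466 mm/minute

1.1 in/hour × 25.4 mm/in × 0.0166667 hour/minute = 0.466 mm/minute.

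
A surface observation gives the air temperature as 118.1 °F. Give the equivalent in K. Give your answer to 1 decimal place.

First to °C: 47.83 °C.
Then to K: 321.0 K.

321.0 K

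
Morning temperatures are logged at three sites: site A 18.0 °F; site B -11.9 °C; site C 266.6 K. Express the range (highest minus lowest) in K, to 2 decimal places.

5.35 K

site A: 18.0 °F = -7.778 °C.
site C: 266.6 K = -6.550 °C.
Spread: (-6.550) − (-11.900) = 5.350 °C.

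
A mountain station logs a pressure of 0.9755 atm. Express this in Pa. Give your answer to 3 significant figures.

98800 Pa

1 atm = 101325 Pa, so 0.9755 × 101325 = 98800 Pa.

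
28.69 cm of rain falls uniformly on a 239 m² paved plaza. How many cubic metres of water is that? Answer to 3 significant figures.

Depth: 28.69 cm × 10 = 286.9 mm.
1 mm over 1 m² is 1 L, so volume = 286.9 × 239 = 68569.1 L = 68.6 m³.

68.6 cubic metres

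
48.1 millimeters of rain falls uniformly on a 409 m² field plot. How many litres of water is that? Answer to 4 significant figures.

19670 litres

1 mm over 1 m² is 1 L, so volume = 48.1 × 409 = 19672.9 L ≈ 19670 L.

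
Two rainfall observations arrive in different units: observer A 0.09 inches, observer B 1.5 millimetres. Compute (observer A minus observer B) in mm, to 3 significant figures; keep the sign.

observer A: 0.09 in = 2.28600 mm.
Difference: 2.28600 − 1.50000 = 0.786 mm.

0.786 mm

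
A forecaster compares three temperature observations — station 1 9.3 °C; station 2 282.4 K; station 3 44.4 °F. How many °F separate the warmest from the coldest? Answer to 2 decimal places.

4.34 °F

station 2: 282.4 K = 9.250 °C.
station 3: 44.4 °F = 6.889 °C.
Spread: 9.300 − 6.889 = 2.411 °C = 4.34 °F.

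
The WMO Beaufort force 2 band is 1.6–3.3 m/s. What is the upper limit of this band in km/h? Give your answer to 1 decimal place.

1.6–3.3 m/s × 3.6 = 5.8–11.9 km/h.

11.9 km/h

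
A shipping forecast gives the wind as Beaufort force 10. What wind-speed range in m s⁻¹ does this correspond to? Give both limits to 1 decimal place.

Beaufort 10 (storm) spans 24.5–28.4 m/s.

24.5 to 28.4 m/s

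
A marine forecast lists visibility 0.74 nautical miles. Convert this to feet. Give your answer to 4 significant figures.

1 nmi = 6076.12 ft, so 0.74 × 6076.12 = 4496 ft.

4496 ft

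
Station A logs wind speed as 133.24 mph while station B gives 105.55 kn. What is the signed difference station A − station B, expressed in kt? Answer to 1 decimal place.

station A: 133.24 mph = 115.782 kt.
Difference: 115.782 − 105.550 = 10.2 kt.

10.2 kt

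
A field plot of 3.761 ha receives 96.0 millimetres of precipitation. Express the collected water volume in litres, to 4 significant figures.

Area: 3.761 ha = 37610 m².
1 mm over 1 m² is 1 L, so volume = 96 × 37610 = 3610560 L ≈ 3611000 L.

3611000 litres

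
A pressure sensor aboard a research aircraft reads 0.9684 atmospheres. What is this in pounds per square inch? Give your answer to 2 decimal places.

14.23 psi

1 atm = 14.6959 psi, so 0.9684 × 14.6959 = 14.23 psi.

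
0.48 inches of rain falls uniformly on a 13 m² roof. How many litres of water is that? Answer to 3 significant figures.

158 litres

Depth: 0.48 in × 25.4 = 12.192 mm.
1 mm over 1 m² is 1 L, so volume = 12.192 × 13 = 158.496 L ≈ 158 L.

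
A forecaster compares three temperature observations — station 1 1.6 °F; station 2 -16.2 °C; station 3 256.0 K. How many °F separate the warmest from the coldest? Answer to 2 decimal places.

station 1: 1.6 °F = -16.889 °C.
station 3: 256.0 K = -17.150 °C.
Spread: (-16.200) − (-17.150) = 0.950 °C = 1.71 °F.

1.71 °F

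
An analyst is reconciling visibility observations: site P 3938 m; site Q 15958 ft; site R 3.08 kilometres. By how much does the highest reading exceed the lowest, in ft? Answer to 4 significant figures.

site P: 3938 m = 12919.95 ft.
site R: 3.08 km = 10104.99 ft.
Spread: 15958.00 − 10104.99 = 5853 ft.

5853 ft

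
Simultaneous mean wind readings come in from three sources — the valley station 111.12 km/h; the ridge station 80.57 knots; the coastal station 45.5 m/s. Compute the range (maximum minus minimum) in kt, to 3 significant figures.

the valley station: 111.12 km/h = 60.000 kt.
the coastal station: 45.5 m/s = 88.445 kt.
Spread: 88.445 − 60.000 = 28.4 kt.

28.4 kt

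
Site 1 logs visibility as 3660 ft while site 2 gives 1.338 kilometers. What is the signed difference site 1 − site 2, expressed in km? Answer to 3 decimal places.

site 1: 3660 ft = 1.11557 km.
Difference: 1.11557 − 1.33800 = -0.222 km.

-0.222 km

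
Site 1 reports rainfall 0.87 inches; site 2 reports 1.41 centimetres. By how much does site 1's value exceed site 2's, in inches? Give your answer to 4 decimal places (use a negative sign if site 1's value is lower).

site 2: 1.41 cm = 0.555118 in.
Difference: 0.870000 − 0.555118 = 0.3149 in.

0.3149 in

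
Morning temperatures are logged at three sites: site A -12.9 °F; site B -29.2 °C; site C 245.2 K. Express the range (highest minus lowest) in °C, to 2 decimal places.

4.26 °C

site A: -12.9 °F = -24.944 °C.
site C: 245.2 K = -27.950 °C.
Spread: (-24.944) − (-29.200) = 4.256 °C.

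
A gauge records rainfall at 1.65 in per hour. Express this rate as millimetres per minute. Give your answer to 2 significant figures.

1.65 in/hour × 25.4 mm/in × 0.0166667 hour/minute = 0.70 mm/minute.

0.70 mm/minute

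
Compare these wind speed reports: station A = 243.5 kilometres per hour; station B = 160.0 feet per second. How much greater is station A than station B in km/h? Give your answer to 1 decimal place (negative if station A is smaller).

station B: 160.0 ft/s = 175.565 km/h.
Difference: 243.500 − 175.565 = 67.9 km/h.

67.9 km/h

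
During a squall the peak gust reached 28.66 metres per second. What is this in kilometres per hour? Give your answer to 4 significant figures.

103.2 km/h

1 m/s = 3.6 km/h, so 28.66 × 3.6 = 103.2 km/h.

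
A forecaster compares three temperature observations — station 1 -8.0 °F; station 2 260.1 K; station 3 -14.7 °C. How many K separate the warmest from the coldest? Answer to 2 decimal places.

9.17 K

station 1: -8.0 °F = -22.222 °C.
station 2: 260.1 K = -13.050 °C.
Spread: (-13.050) − (-22.222) = 9.172 °C.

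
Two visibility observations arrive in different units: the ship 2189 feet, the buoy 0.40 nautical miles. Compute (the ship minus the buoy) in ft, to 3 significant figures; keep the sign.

-241 ft

the buoy: 0.40 nmi = 2430.45 ft.
Difference: 2189.00 − 2430.45 = -241 ft.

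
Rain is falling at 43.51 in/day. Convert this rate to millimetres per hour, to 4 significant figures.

46.05 mm/hour

43.51 in/day × 25.4 mm/in × 0.0416667 day/hour = 46.05 mm/hour.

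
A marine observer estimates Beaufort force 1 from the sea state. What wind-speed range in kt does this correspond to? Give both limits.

1 to 3 kt

Beaufort 1 (light air) spans 1–3 knots.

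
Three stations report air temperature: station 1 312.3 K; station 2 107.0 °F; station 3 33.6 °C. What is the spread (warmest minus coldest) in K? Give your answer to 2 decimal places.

8.07 K

station 1: 312.3 K = 39.150 °C.
station 2: 107.0 °F = 41.667 °C.
Spread: 41.667 − 33.600 = 8.067 °C.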